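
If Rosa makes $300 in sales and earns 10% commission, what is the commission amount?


Convert rate to decimal:
10% = 0.1
Multiply by sales:
$300 x 0.1 = $30

$30


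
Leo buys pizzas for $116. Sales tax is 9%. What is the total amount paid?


Calculate the tax:
9% of $116 = $10.44
Add tax to price:
$116 + $10.44 = $126.44

$126.44


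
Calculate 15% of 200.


Convert percentage to decimal:
15% = 0.15
Multiply:
200 x 0.15 = 30

30


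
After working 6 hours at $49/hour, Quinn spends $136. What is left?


Calculate earnings:
6 x $49 = $294
Subtract spending:
$294 - $136 = $158

$158


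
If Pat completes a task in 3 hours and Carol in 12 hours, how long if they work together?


Pat's rate: 1/3 of the job per hour
Carol's rate: 1/12 of the job per hour
Combined rate: 1/3 + 1/12 = 5/12 per hour
Time = 1 / (5/12) = 12/5 = 2.4 hours

2.4 hours


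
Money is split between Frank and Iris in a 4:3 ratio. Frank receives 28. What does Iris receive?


Find the multiplier:
28 / 4 = 7
Apply to Iris's share:
3 x 7 = 21

21


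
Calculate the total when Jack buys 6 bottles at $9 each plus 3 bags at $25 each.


Cost of bottles:
6 x $9 = $54
Cost of bags:
3 x $25 = $75
Add both:
$54 + $75 = $129

$129


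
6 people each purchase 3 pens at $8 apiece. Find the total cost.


Cost per person:
3 x $8 = $24
Group total:
6 x $24 = $144

$144


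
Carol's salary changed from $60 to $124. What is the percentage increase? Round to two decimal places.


Find the absolute change:
|124 - 60| = 64
Divide by original and multiply by 100:
64 / 60 x 100 = 106.6666...% ≈ 106.67%

106.67%


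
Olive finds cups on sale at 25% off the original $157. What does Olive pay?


Calculate the discount amount:
25% of $157 = $39.25
Subtract from original:
$157 - $39.25 = $117.75

$117.75


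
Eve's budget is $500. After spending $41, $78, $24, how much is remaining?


Add up expenses:
$41 + $78 + $24 = $143
Subtract from budget:
$500 - $143 = $357

$357


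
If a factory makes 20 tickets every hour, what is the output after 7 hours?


Production rate: 20 tickets per hour
Time: 7 hours
Total: 20 x 7 = 140 tickets

140 tickets


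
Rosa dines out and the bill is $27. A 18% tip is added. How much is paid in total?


Calculate the tip:
18% of $27 = $4.86
Add tip to meal cost:
$27 + $4.86 = $31.86

$31.86


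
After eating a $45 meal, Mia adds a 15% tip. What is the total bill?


Calculate the tip:
15% of $45 = $6.75
Add tip to meal cost:
$45 + $6.75 = $51.75

$51.75


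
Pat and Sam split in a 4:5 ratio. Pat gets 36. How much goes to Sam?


Find the multiplier:
36 / 4 = 9
Apply to Sam's share:
5 x 9 = 45

45


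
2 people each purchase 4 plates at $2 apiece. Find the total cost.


Cost per person:
4 x $2 = $8
Group total:
2 x $8 = $16

$16


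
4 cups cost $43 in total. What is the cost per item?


Total cost: $43
Number of items: 4
Unit price: $43 / 4 = $10.75

$10.75


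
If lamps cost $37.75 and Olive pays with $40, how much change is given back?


Start with the amount paid:
$40
Subtract the price:
$40 - $37.75 = $2.25

$2.25


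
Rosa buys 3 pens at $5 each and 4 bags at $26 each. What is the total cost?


Cost of pens:
3 x $5 = $15
Cost of bags:
4 x $26 = $104
Add both:
$15 + $104 = $119

$119


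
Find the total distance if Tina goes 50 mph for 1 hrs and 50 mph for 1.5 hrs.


Leg 1 distance:
50 x 1 = 50 miles
Leg 2 distance:
50 x 1.5 = 75 miles
Total distance:
50 + 75 = 125 miles

125 miles


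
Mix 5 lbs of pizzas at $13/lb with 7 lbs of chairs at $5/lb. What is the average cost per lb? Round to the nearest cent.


Cost of pizzas:
5 x $13 = $65
Cost of chairs:
7 x $5 = $35
Total cost: $65 + $35 = $100
Total weight: 12 lbs
Average: $100 / 12 = $8.3333... ≈ $8.33/lb

$8.33/lb


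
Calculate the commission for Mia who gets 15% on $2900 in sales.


Convert rate to decimal:
15% = 0.15
Multiply by sales:
$2900 x 0.15 = $435

$435


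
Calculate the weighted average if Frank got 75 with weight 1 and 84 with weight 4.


Weighted sum:
1 x 75 + 4 x 84 = 411
Total weight:
1 + 4 = 5
Weighted average:
411 / 5 = 82.2

82.2


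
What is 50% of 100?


Convert percentage to decimal:
50% = 0.5
Multiply:
100 x 0.5 = 50

50


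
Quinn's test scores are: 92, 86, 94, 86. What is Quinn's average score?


Add the scores:
92 + 86 + 94 + 86 = 358
Divide by the number of tests:
358 / 4 = 89.5

89.5


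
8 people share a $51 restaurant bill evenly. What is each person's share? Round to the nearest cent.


Total bill: $51
Number of people: 8
Each pays: $51 / 8 = $6.375 ≈ $6.38

$6.38


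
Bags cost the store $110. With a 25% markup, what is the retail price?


Calculate the markup amount:
25% of $110 = $27.50
Add to cost:
$110 + $27.50 = $137.50

$137.50


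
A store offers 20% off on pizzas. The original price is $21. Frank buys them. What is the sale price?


Calculate the discount amount:
20% of $21 = $4.20
Subtract from original:
$21 - $4.20 = $16.80

$16.80


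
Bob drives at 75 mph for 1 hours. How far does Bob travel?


Use the formula: distance = speed x time
Speed = 75 mph, Time = 1 hours
75 x 1 = 75 miles

75 miles


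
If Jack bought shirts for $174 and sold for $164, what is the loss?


Selling price = $164
Cost price = $174
Loss = cost price - selling price:
Loss = $174 - $164 = $10

$10


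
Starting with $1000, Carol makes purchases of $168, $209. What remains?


Add up expenses:
$168 + $209 = $377
Subtract from budget:
$1000 - $377 = $623

$623


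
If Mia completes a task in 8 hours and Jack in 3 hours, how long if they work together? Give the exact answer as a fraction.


Mia's rate: 1/8 of the job per hour
Jack's rate: 1/3 of the job per hour
Combined rate: 1/8 + 1/3 = 11/24 per hour
Time = 1 / (11/24) = 24/11 hours (≈ 2.18 hours)

24/11 hours


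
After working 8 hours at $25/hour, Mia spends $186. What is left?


Calculate earnings:
8 x $25 = $200
Subtract spending:
$200 - $186 = $14

$14


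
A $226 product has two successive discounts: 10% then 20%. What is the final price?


First discount:
10% of $226 = $22.60
Price after first discount:
$226 - $22.60 = $203.40
Second discount:
20% of $203.40 = $40.68
Final price:
$203.40 - $40.68 = $162.72

$162.72


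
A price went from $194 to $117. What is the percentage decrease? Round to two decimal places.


Find the absolute change:
|117 - 194| = 77
Divide by original and multiply by 100:
77 / 194 x 100 = 39.6907...% ≈ 39.69%

39.69%


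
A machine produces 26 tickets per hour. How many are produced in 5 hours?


Production rate: 26 tickets per hour
Time: 5 hours
Total: 26 x 5 = 130 tickets

130 tickets


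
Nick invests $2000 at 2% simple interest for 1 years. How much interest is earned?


Use the formula I = P x R x T / 100
P x R x T = 2000 x 2 x 1 = 4000
I = 4000 / 100 = $40

$40


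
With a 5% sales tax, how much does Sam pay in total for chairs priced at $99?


Calculate the tax:
5% of $99 = $4.95
Add tax to price:
$99 + $4.95 = $103.95

$103.95


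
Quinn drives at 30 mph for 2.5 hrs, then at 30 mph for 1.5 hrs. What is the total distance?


Leg 1 distance:
30 x 2.5 = 75 miles
Leg 2 distance:
30 x 1.5 = 45 miles
Total distance:
75 + 45 = 120 miles

120 miles


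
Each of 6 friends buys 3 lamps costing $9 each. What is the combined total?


Cost per person:
3 x $9 = $27
Group total:
6 x $27 = $162

$162


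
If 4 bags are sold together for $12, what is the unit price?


Total cost: $12
Number of items: 4
Unit price: $12 / 4 = $3

$3


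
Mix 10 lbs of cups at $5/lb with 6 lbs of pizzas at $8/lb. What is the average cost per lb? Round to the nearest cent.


Cost of cups:
10 x $5 = $50
Cost of pizzas:
6 x $8 = $48
Total cost: $50 + $48 = $98
Total weight: 16 lbs
Average: $98 / 16 = $6.125 ≈ $6.13/lb

$6.13/lb


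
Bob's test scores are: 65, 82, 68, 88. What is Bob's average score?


Add the scores:
65 + 82 + 68 + 88 = 303
Divide by the number of tests:
303 / 4 = 75.75

75.75


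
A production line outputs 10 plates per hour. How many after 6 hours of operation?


Production rate: 10 plates per hour
Time: 6 hours
Total: 10 x 6 = 60 plates

60 plates


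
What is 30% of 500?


Convert percentage to decimal:
30% = 0.3
Multiply:
500 x 0.3 = 150

150


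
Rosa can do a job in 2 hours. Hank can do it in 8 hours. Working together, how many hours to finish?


Rosa's rate: 1/2 of the job per hour
Hank's rate: 1/8 of the job per hour
Combined rate: 1/2 + 1/8 = 5/8 per hour
Time = 1 / (5/8) = 8/5 = 1.6 hours

1.6 hours


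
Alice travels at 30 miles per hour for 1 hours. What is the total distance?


Use the formula: distance = speed x time
Speed = 30 mph, Time = 1 hours
30 x 1 = 30 miles

30 miles


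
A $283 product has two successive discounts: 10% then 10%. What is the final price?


First discount:
10% of $283 = $28.30
Price after first discount:
$283 - $28.30 = $254.70
Second discount:
10% of $254.70 = $25.47
Final price:
$254.70 - $25.47 = $229.23

$229.23


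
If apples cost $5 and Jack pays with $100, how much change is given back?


Start with the amount paid:
$100
Subtract the price:
$100 - $5 = $95

$95


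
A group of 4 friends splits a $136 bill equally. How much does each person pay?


Total bill: $136
Number of people: 4
Each pays: $136 / 4 = $34

$34


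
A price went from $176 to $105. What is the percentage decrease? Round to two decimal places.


Find the absolute change:
|105 - 176| = 71
Divide by original and multiply by 100:
71 / 176 x 100 = 40.3409...% ≈ 40.34%

40.34%


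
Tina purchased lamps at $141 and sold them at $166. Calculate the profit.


Selling price = $166
Cost price = $141
Profit = selling price - cost price:
Profit = $166 - $141 = $25

$25


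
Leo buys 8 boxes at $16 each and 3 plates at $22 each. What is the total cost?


Cost of boxes:
8 x $16 = $128
Cost of plates:
3 x $22 = $66
Add both:
$128 + $66 = $194

$194


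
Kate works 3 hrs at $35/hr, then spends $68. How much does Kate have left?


Calculate earnings:
3 x $35 = $105
Subtract spending:
$105 - $68 = $37

$37


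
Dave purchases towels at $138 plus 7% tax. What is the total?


Calculate the tax:
7% of $138 = $9.66
Add tax to price:
$138 + $9.66 = $147.66

$147.66


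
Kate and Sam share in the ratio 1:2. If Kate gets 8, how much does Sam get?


Find the multiplier:
8 / 1 = 8
Apply to Sam's share:
2 x 8 = 16

16


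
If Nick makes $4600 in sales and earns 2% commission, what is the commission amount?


Convert rate to decimal:
2% = 0.02
Multiply by sales:
$4600 x 0.02 = $92

$92


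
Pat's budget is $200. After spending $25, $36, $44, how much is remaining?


Add up expenses:
$25 + $36 + $44 = $105
Subtract from budget:
$200 - $105 = $95

$95


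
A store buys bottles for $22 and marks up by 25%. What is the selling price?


Calculate the markup amount:
25% of $22 = $5.50
Add to cost:
$22 + $5.50 = $27.50

$27.50


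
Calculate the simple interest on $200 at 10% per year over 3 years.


Use the formula I = P x R x T / 100
P x R x T = 200 x 10 x 3 = 6000
I = 6000 / 100 = $60

$60


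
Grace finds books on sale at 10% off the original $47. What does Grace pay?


Calculate the discount amount:
10% of $47 = $4.70
Subtract from original:
$47 - $4.70 = $42.30

$42.30


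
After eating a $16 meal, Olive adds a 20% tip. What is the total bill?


Calculate the tip:
20% of $16 = $3.20
Add tip to meal cost:
$16 + $3.20 = $19.20

$19.20


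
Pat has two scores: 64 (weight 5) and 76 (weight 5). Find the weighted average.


Weighted sum:
5 x 64 + 5 x 76 = 700
Total weight:
5 + 5 = 10
Weighted average:
700 / 10 = 70

70


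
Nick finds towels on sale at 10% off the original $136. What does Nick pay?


Calculate the discount amount:
10% of $136 = $13.60
Subtract from original:
$136 - $13.60 = $122.40

$122.40


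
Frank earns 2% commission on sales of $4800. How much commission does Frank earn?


Convert rate to decimal:
2% = 0.02
Multiply by sales:
$4800 x 0.02 = $96

$96


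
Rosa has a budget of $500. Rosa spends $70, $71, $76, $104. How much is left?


Add up expenses:
$70 + $71 + $76 + $104 = $321
Subtract from budget:
$500 - $321 = $179

$179


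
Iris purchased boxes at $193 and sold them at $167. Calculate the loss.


Selling price = $167
Cost price = $193
Loss = cost price - selling price:
Loss = $193 - $167 = $26

$26


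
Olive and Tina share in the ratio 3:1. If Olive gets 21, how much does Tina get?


Find the multiplier:
21 / 3 = 7
Apply to Tina's share:
1 x 7 = 7

7


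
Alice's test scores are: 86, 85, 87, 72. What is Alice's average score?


Add the scores:
86 + 85 + 87 + 72 = 330
Divide by the number of tests:
330 / 4 = 82.5

82.5


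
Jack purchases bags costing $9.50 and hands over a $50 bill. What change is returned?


Start with the amount paid:
$50
Subtract the price:
$50 - $9.50 = $40.50

$40.50


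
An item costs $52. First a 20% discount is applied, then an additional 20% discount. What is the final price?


First discount:
20% of $52 = $10.40
Price after first discount:
$52 - $10.40 = $41.60
Second discount:
20% of $41.60 = $8.32
Final price:
$41.60 - $8.32 = $33.28

$33.28


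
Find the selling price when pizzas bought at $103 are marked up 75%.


Calculate the markup amount:
75% of $103 = $77.25
Add to cost:
$103 + $77.25 = $180.25

$180.25


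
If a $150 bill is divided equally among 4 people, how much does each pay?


Total bill: $150
Number of people: 4
Each pays: $150 / 4 = $37.50

$37.50


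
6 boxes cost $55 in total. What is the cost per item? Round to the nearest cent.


Total cost: $55
Number of items: 6
Unit price: $55 / 6 = $9.1666... ≈ $9.17

$9.17


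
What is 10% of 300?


Convert percentage to decimal:
10% = 0.1
Multiply:
300 x 0.1 = 30

30


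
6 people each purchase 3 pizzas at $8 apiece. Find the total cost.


Cost per person:
3 x $8 = $24
Group total:
6 x $24 = $144

$144


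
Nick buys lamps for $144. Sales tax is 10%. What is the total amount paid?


Calculate the tax:
10% of $144 = $14.40
Add tax to price:
$144 + $14.40 = $158.40

$158.40


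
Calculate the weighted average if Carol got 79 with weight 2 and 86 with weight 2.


Weighted sum:
2 x 79 + 2 x 86 = 330
Total weight:
2 + 2 = 4
Weighted average:
330 / 4 = 82.5

82.5


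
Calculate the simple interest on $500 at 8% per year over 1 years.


Use the formula I = P x R x T / 100
P x R x T = 500 x 8 x 1 = 4000
I = 4000 / 100 = $40

$40


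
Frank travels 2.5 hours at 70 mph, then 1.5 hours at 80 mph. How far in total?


Leg 1 distance:
70 x 2.5 = 175 miles
Leg 2 distance:
80 x 1.5 = 120 miles
Total distance:
175 + 120 = 295 miles

295 miles


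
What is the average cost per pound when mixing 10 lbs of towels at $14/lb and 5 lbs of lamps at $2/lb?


Cost of towels:
10 x $14 = $140
Cost of lamps:
5 x $2 = $10
Total cost: $140 + $10 = $150
Total weight: 15 lbs
Average: $150 / 15 = $10/lb

$10/lb


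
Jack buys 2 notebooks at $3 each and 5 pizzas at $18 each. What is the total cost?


Cost of notebooks:
2 x $3 = $6
Cost of pizzas:
5 x $18 = $90
Add both:
$6 + $90 = $96

$96


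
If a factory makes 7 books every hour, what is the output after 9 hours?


Production rate: 7 books per hour
Time: 9 hours
Total: 7 x 9 = 63 books

63 books


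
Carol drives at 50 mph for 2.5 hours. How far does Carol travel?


Use the formula: distance = speed x time
Speed = 50 mph, Time = 2.5 hours
50 x 2.5 = 125 miles

125 miles


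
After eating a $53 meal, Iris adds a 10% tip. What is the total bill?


Calculate the tip:
10% of $53 = $5.30
Add tip to meal cost:
$53 + $5.30 = $58.30

$58.30


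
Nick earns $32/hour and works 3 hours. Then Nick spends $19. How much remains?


Calculate earnings:
3 x $32 = $96
Subtract spending:
$96 - $19 = $77

$77


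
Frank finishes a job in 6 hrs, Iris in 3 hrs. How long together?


Frank's rate: 1/6 of the job per hour
Iris's rate: 1/3 of the job per hour
Combined rate: 1/6 + 1/3 = 1/2 per hour
Time = 1 / (1/2) = 2 hours

2 hours


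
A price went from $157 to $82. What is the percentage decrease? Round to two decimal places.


Find the absolute change:
|82 - 157| = 75
Divide by original and multiply by 100:
75 / 157 x 100 = 47.7707...% ≈ 47.77%

47.77%


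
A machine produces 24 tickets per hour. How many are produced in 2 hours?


Production rate: 24 tickets per hour
Time: 2 hours
Total: 24 x 2 = 48 tickets

48 tickets


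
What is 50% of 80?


Convert percentage to decimal:
50% = 0.5
Multiply:
80 x 0.5 = 40

40


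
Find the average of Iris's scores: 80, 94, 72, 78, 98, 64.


Add the scores:
80 + 94 + 72 + 78 + 98 + 64 = 486
Divide by the number of tests:
486 / 6 = 81

81


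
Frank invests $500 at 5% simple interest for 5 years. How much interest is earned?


Use the formula I = P x R x T / 100
P x R x T = 500 x 5 x 5 = 12500
I = 12500 / 100 = $125

$125


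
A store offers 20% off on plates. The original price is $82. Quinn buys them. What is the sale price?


Calculate the discount amount:
20% of $82 = $16.40
Subtract from original:
$82 - $16.40 = $65.60

$65.60


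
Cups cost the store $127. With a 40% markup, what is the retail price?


Calculate the markup amount:
40% of $127 = $50.80
Add to cost:
$127 + $50.80 = $177.80

$177.80


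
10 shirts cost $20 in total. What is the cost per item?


Total cost: $20
Number of items: 10
Unit price: $20 / 10 = $2

$2


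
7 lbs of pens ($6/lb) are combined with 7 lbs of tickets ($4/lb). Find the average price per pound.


Cost of pens:
7 x $6 = $42
Cost of tickets:
7 x $4 = $28
Total cost: $42 + $28 = $70
Total weight: 14 lbs
Average: $70 / 14 = $5/lb

$5/lb


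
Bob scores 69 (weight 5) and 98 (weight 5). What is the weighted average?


Weighted sum:
5 x 69 + 5 x 98 = 835
Total weight:
5 + 5 = 10
Weighted average:
835 / 10 = 83.5

83.5


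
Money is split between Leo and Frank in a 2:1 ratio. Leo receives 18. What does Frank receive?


Find the multiplier:
18 / 2 = 9
Apply to Frank's share:
1 x 9 = 9

9


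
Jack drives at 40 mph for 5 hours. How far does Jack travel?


Use the formula: distance = speed x time
Speed = 40 mph, Time = 5 hours
40 x 5 = 200 miles

200 miles


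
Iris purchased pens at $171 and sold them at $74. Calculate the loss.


Selling price = $74
Cost price = $171
Loss = cost price - selling price:
Loss = $171 - $74 = $97

$97


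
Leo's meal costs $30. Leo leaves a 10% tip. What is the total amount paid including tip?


Calculate the tip:
10% of $30 = $3
Add tip to meal cost:
$30 + $3 = $33

$33


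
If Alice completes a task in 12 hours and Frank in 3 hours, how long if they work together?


Alice's rate: 1/12 of the job per hour
Frank's rate: 1/3 of the job per hour
Combined rate: 1/12 + 1/3 = 5/12 per hour
Time = 1 / (5/12) = 12/5 = 2.4 hours

2.4 hours


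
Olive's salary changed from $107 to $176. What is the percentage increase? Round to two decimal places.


Find the absolute change:
|176 - 107| = 69
Divide by original and multiply by 100:
69 / 107 x 100 = 64.4859...% ≈ 64.49%

64.49%


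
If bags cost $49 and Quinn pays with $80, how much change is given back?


Start with the amount paid:
$80
Subtract the price:
$80 - $49 = $31

$31


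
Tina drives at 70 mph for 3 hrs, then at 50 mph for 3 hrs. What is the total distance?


Leg 1 distance:
70 x 3 = 210 miles
Leg 2 distance:
50 x 3 = 150 miles
Total distance:
210 + 150 = 360 miles

360 miles


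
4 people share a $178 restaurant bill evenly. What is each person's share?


Total bill: $178
Number of people: 4
Each pays: $178 / 4 = $44.50

$44.50


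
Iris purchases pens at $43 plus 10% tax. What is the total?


Calculate the tax:
10% of $43 = $4.30
Add tax to price:
$43 + $4.30 = $47.30

$47.30


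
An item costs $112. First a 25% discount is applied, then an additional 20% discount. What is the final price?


First discount:
25% of $112 = $28
Price after first discount:
$112 - $28 = $84
Second discount:
20% of $84 = $16.80
Final price:
$84 - $16.80 = $67.20

$67.20


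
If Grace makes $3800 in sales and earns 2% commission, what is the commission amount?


Convert rate to decimal:
2% = 0.02
Multiply by sales:
$3800 x 0.02 = $76

$76


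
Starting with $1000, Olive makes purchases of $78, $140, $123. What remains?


Add up expenses:
$78 + $140 + $123 = $341
Subtract from budget:
$1000 - $341 = $659

$659


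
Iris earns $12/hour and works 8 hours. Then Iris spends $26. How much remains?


Calculate earnings:
8 x $12 = $96
Subtract spending:
$96 - $26 = $70

$70


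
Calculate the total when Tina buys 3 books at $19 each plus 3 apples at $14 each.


Cost of books:
3 x $19 = $57
Cost of apples:
3 x $14 = $42
Add both:
$57 + $42 = $99

$99


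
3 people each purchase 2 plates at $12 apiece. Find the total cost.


Cost per person:
2 x $12 = $24
Group total:
3 x $24 = $72

$72


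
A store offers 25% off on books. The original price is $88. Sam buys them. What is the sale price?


Calculate the discount amount:
25% of $88 = $22
Subtract from original:
$88 - $22 = $66

$66


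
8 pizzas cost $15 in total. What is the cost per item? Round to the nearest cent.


Total cost: $15
Number of items: 8
Unit price: $15 / 8 = $1.875 ≈ $1.88

$1.88


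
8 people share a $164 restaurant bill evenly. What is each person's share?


Total bill: $164
Number of people: 8
Each pays: $164 / 8 = $20.50

$20.50


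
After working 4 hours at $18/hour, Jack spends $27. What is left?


Calculate earnings:
4 x $18 = $72
Subtract spending:
$72 - $27 = $45

$45


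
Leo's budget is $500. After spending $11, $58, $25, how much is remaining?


Add up expenses:
$11 + $58 + $25 = $94
Subtract from budget:
$500 - $94 = $406

$406


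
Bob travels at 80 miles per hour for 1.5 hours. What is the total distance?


Use the formula: distance = speed x time
Speed = 80 mph, Time = 1.5 hours
80 x 1.5 = 120 miles

120 miles


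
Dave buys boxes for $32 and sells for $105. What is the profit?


Selling price = $105
Cost price = $32
Profit = selling price - cost price:
Profit = $105 - $32 = $73

$73


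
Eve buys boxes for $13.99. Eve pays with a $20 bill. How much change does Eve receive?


Start with the amount paid:
$20
Subtract the price:
$20 - $13.99 = $6.01

$6.01


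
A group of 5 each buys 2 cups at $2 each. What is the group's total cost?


Cost per person:
2 x $2 = $4
Group total:
5 x $4 = $20

$20


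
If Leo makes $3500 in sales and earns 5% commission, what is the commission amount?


Convert rate to decimal:
5% = 0.05
Multiply by sales:
$3500 x 0.05 = $175

$175


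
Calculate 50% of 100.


Convert percentage to decimal:
50% = 0.5
Multiply:
100 x 0.5 = 50

50


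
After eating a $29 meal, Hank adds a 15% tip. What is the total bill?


Calculate the tip:
15% of $29 = $4.35
Add tip to meal cost:
$29 + $4.35 = $33.35

$33.35


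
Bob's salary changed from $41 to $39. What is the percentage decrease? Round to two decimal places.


Find the absolute change:
|39 - 41| = 2
Divide by original and multiply by 100:
2 / 41 x 100 = 4.8780...% ≈ 4.88%

4.88%


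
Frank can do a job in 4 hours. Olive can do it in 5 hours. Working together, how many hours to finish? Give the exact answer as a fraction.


Frank's rate: 1/4 of the job per hour
Olive's rate: 1/5 of the job per hour
Combined rate: 1/4 + 1/5 = 9/20 per hour
Time = 1 / (9/20) = 20/9 hours (≈ 2.22 hours)

20/9 hours


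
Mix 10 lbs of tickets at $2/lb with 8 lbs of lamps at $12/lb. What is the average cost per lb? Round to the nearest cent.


Cost of tickets:
10 x $2 = $20
Cost of lamps:
8 x $12 = $96
Total cost: $20 + $96 = $116
Total weight: 18 lbs
Average: $116 / 18 = $6.4444... ≈ $6.44/lb

$6.44/lb


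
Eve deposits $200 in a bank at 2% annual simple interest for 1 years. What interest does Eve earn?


Use the formula I = P x R x T / 100
P x R x T = 200 x 2 x 1 = 400
I = 400 / 100 = $4

$4


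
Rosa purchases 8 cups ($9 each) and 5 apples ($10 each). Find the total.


Cost of cups:
8 x $9 = $72
Cost of apples:
5 x $10 = $50
Add both:
$72 + $50 = $122

$122


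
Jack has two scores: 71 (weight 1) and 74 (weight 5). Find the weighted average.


Weighted sum:
1 x 71 + 5 x 74 = 441
Total weight:
1 + 5 = 6
Weighted average:
441 / 6 = 73.5

73.5


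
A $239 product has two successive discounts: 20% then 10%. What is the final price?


First discount:
20% of $239 = $47.80
Price after first discount:
$239 - $47.80 = $191.20
Second discount:
10% of $191.20 = $19.12
Final price:
$191.20 - $19.12 = $172.08

$172.08


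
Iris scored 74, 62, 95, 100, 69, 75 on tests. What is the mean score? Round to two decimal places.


Add the scores:
74 + 62 + 95 + 100 + 69 + 75 = 475
Divide by the number of tests:
475 / 6 = 79.1666... ≈ 79.17

79.17


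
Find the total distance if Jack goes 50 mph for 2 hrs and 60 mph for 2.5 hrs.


Leg 1 distance:
50 x 2 = 100 miles
Leg 2 distance:
60 x 2.5 = 150 miles
Total distance:
100 + 150 = 250 miles

250 miles


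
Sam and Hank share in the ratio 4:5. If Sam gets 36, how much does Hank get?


Find the multiplier:
36 / 4 = 9
Apply to Hank's share:
5 x 9 = 45

45


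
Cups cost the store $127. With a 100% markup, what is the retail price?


Calculate the markup amount:
100% of $127 = $127
Add to cost:
$127 + $127 = $254

$254


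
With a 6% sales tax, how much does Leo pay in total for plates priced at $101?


Calculate the tax:
6% of $101 = $6.06
Add tax to price:
$101 + $6.06 = $107.06

$107.06


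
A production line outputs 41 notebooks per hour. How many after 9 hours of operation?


Production rate: 41 notebooks per hour
Time: 9 hours
Total: 41 x 9 = 369 notebooks

369 notebooks


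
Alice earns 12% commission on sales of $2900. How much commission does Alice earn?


Convert rate to decimal:
12% = 0.12
Multiply by sales:
$2900 x 0.12 = $348

$348


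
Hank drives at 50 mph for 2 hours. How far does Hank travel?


Use the formula: distance = speed x time
Speed = 50 mph, Time = 2 hours
50 x 2 = 100 miles

100 miles


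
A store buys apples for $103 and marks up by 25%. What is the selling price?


Calculate the markup amount:
25% of $103 = $25.75
Add to cost:
$103 + $25.75 = $128.75

$128.75


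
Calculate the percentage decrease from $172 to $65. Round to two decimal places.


Find the absolute change:
|65 - 172| = 107
Divide by original and multiply by 100:
107 / 172 x 100 = 62.2093...% ≈ 62.21%

62.21%


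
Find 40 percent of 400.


Convert percentage to decimal:
40% = 0.4
Multiply:
400 x 0.4 = 160

160


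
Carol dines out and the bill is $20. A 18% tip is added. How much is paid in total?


Calculate the tip:
18% of $20 = $3.60
Add tip to meal cost:
$20 + $3.60 = $23.60

$23.60


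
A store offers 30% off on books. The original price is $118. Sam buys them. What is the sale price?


Calculate the discount amount:
30% of $118 = $35.40
Subtract from original:
$118 - $35.40 = $82.60

$82.60


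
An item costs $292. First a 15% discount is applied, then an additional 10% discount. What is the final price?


First discount:
15% of $292 = $43.80
Price after first discount:
$292 - $43.80 = $248.20
Second discount:
10% of $248.20 = $24.82
Final price:
$248.20 - $24.82 = $223.38

$223.38


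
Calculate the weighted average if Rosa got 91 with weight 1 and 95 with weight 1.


Weighted sum:
1 x 91 + 1 x 95 = 186
Total weight:
1 + 1 = 2
Weighted average:
186 / 2 = 93

93


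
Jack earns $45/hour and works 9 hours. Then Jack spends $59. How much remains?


Calculate earnings:
9 x $45 = $405
Subtract spending:
$405 - $59 = $346

$346


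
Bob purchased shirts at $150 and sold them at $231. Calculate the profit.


Selling price = $231
Cost price = $150
Profit = selling price - cost price:
Profit = $231 - $150 = $81

$81


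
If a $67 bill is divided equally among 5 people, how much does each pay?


Total bill: $67
Number of people: 5
Each pays: $67 / 5 = $13.40

$13.40


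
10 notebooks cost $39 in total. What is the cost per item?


Total cost: $39
Number of items: 10
Unit price: $39 / 10 = $3.90

$3.90


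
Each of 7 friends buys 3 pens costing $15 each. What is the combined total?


Cost per person:
3 x $15 = $45
Group total:
7 x $45 = $315

$315


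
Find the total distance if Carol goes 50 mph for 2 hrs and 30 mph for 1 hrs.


Leg 1 distance:
50 x 2 = 100 miles
Leg 2 distance:
30 x 1 = 30 miles
Total distance:
100 + 30 = 130 miles

130 miles


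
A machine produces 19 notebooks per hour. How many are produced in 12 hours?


Production rate: 19 notebooks per hour
Time: 12 hours
Total: 19 x 12 = 228 notebooks

228 notebooks


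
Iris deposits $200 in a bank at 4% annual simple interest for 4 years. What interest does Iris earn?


Use the formula I = P x R x T / 100
P x R x T = 200 x 4 x 4 = 3200
I = 3200 / 100 = $32

$32


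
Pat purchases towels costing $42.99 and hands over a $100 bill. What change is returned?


Start with the amount paid:
$100
Subtract the price:
$100 - $42.99 = $57.01

$57.01


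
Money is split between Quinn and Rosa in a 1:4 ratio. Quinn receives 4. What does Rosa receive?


Find the multiplier:
4 / 1 = 4
Apply to Rosa's share:
4 x 4 = 16

16


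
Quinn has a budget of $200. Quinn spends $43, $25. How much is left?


Add up expenses:
$43 + $25 = $68
Subtract from budget:
$200 - $68 = $132

$132


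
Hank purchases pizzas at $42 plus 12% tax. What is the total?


Calculate the tax:
12% of $42 = $5.04
Add tax to price:
$42 + $5.04 = $47.04

$47.04


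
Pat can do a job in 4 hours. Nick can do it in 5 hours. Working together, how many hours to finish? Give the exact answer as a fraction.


Pat's rate: 1/4 of the job per hour
Nick's rate: 1/5 of the job per hour
Combined rate: 1/4 + 1/5 = 9/20 per hour
Time = 1 / (9/20) = 20/9 hours (≈ 2.22 hours)

20/9 hours


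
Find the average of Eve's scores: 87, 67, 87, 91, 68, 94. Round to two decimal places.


Add the scores:
87 + 67 + 87 + 91 + 68 + 94 = 494
Divide by the number of tests:
494 / 6 = 82.3333... ≈ 82.33

82.33


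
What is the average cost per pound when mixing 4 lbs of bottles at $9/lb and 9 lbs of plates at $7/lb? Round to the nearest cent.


Cost of bottles:
4 x $9 = $36
Cost of plates:
9 x $7 = $63
Total cost: $36 + $63 = $99
Total weight: 13 lbs
Average: $99 / 13 = $7.6153... ≈ $7.62/lb

$7.62/lb


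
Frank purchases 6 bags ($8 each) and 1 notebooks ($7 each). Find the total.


Cost of bags:
6 x $8 = $48
Cost of notebooks:
1 x $7 = $7
Add both:
$48 + $7 = $55

$55


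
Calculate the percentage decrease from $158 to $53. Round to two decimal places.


Find the absolute change:
|53 - 158| = 105
Divide by original and multiply by 100:
105 / 158 x 100 = 66.4556...% ≈ 66.46%

66.46%


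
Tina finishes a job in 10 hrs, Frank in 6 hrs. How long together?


Tina's rate: 1/10 of the job per hour
Frank's rate: 1/6 of the job per hour
Combined rate: 1/10 + 1/6 = 4/15 per hour
Time = 1 / (4/15) = 15/4 = 3.75 hours

3.75 hours


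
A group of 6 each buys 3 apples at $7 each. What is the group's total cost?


Cost per person:
3 x $7 = $21
Group total:
6 x $21 = $126

$126


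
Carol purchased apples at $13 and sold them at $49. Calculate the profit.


Selling price = $49
Cost price = $13
Profit = selling price - cost price:
Profit = $49 - $13 = $36

$36


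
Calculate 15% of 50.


Convert percentage to decimal:
15% = 0.15
Multiply:
50 x 0.15 = 7.5

7.5


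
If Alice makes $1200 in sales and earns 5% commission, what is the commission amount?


Convert rate to decimal:
5% = 0.05
Multiply by sales:
$1200 x 0.05 = $60

$60


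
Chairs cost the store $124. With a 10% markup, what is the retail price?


Calculate the markup amount:
10% of $124 = $12.40
Add to cost:
$124 + $12.40 = $136.40

$136.40


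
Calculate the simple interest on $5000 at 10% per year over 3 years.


Use the formula I = P x R x T / 100
P x R x T = 5000 x 10 x 3 = 150000
I = 150000 / 100 = $1500

$1500


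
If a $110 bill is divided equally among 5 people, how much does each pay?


Total bill: $110
Number of people: 5
Each pays: $110 / 5 = $22

$22


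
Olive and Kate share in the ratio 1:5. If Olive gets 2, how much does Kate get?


Find the multiplier:
2 / 1 = 2
Apply to Kate's share:
5 x 2 = 10

10


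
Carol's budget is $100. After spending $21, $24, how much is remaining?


Add up expenses:
$21 + $24 = $45
Subtract from budget:
$100 - $45 = $55

$55


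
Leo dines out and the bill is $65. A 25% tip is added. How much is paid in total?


Calculate the tip:
25% of $65 = $16.25
Add tip to meal cost:
$65 + $16.25 = $81.25

$81.25


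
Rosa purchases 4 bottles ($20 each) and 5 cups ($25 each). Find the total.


Cost of bottles:
4 x $20 = $80
Cost of cups:
5 x $25 = $125
Add both:
$80 + $125 = $205

$205


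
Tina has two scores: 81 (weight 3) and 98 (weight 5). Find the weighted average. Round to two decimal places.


Weighted sum:
3 x 81 + 5 x 98 = 733
Total weight:
3 + 5 = 8
Weighted average:
733 / 8 = 91.625 ≈ 91.63

91.63


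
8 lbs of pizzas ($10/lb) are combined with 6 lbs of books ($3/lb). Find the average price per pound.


Cost of pizzas:
8 x $10 = $80
Cost of books:
6 x $3 = $18
Total cost: $80 + $18 = $98
Total weight: 14 lbs
Average: $98 / 14 = $7/lb

$7/lb


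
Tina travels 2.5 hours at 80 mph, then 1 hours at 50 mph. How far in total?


Leg 1 distance:
80 x 2.5 = 200 miles
Leg 2 distance:
50 x 1 = 50 miles
Total distance:
200 + 50 = 250 miles

250 miles


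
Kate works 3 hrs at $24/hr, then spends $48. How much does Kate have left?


Calculate earnings:
3 x $24 = $72
Subtract spending:
$72 - $48 = $24

$24


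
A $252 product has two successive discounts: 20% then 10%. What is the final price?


First discount:
20% of $252 = $50.40
Price after first discount:
$252 - $50.40 = $201.60
Second discount:
10% of $201.60 = $20.16
Final price:
$201.60 - $20.16 = $181.44

$181.44


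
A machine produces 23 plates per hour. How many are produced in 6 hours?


Production rate: 23 plates per hour
Time: 6 hours
Total: 23 x 6 = 138 plates

138 plates


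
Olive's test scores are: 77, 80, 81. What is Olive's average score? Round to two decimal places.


Add the scores:
77 + 80 + 81 = 238
Divide by the number of tests:
238 / 3 = 79.3333... ≈ 79.33

79.33


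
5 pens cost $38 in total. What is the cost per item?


Total cost: $38
Number of items: 5
Unit price: $38 / 5 = $7.60

$7.60


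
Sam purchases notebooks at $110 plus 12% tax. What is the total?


Calculate the tax:
12% of $110 = $13.20
Add tax to price:
$110 + $13.20 = $123.20

$123.20


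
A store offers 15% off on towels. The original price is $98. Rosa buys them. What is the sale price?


Calculate the discount amount:
15% of $98 = $14.70
Subtract from original:
$98 - $14.70 = $83.30

$83.30


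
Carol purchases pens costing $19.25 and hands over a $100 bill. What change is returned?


Start with the amount paid:
$100
Subtract the price:
$100 - $19.25 = $80.75

$80.75


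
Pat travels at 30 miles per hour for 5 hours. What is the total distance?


Use the formula: distance = speed x time
Speed = 30 mph, Time = 5 hours
30 x 5 = 150 miles

150 miles


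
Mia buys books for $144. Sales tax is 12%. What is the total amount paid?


Calculate the tax:
12% of $144 = $17.28
Add tax to price:
$144 + $17.28 = $161.28

$161.28


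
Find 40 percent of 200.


Convert percentage to decimal:
40% = 0.4
Multiply:
200 x 0.4 = 80

80


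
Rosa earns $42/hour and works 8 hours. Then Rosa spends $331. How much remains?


Calculate earnings:
8 x $42 = $336
Subtract spending:
$336 - $331 = $5

$5


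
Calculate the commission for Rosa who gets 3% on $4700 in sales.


Convert rate to decimal:
3% = 0.03
Multiply by sales:
$4700 x 0.03 = $141

$141


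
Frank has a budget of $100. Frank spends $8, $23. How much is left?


Add up expenses:
$8 + $23 = $31
Subtract from budget:
$100 - $31 = $69

$69


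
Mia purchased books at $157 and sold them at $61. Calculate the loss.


Selling price = $61
Cost price = $157
Loss = cost price - selling price:
Loss = $157 - $61 = $96

$96


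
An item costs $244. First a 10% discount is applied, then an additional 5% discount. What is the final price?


First discount:
10% of $244 = $24.40
Price after first discount:
$244 - $24.40 = $219.60
Second discount:
5% of $219.60 = $10.98
Final price:
$219.60 - $10.98 = $208.62

$208.62


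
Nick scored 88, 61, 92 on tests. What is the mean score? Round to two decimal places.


Add the scores:
88 + 61 + 92 = 241
Divide by the number of tests:
241 / 3 = 80.3333... ≈ 80.33

80.33


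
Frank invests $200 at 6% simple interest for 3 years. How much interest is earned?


Use the formula I = P x R x T / 100
P x R x T = 200 x 6 x 3 = 3600
I = 3600 / 100 = $36

$36


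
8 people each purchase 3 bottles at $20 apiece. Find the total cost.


Cost per person:
3 x $20 = $60
Group total:
8 x $60 = $480

$480


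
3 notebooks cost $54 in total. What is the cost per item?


Total cost: $54
Number of items: 3
Unit price: $54 / 3 = $18

$18


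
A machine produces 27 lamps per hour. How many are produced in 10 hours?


Production rate: 27 lamps per hour
Time: 10 hours
Total: 27 x 10 = 270 lamps

270 lamps


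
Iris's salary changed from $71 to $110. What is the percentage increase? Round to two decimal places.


Find the absolute change:
|110 - 71| = 39
Divide by original and multiply by 100:
39 / 71 x 100 = 54.9295...% ≈ 54.93%

54.93%


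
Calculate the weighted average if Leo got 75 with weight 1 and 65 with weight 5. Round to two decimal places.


Weighted sum:
1 x 75 + 5 x 65 = 400
Total weight:
1 + 5 = 6
Weighted average:
400 / 6 = 66.6666... ≈ 66.67

66.67


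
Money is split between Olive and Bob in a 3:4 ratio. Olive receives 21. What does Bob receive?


Find the multiplier:
21 / 3 = 7
Apply to Bob's share:
4 x 7 = 28

28


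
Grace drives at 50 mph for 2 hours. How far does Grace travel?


Use the formula: distance = speed x time
Speed = 50 mph, Time = 2 hours
50 x 2 = 100 miles

100 miles


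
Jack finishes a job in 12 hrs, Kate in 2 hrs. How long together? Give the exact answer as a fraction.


Jack's rate: 1/12 of the job per hour
Kate's rate: 1/2 of the job per hour
Combined rate: 1/12 + 1/2 = 7/12 per hour
Time = 1 / (7/12) = 12/7 hours (≈ 1.71 hours)

12/7 hours


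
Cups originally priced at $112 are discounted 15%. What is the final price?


Calculate the discount amount:
15% of $112 = $16.80
Subtract from original:
$112 - $16.80 = $95.20

$95.20


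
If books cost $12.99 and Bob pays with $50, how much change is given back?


Start with the amount paid:
$50
Subtract the price:
$50 - $12.99 = $37.01

$37.01


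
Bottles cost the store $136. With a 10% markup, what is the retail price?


Calculate the markup amount:
10% of $136 = $13.60
Add to cost:
$136 + $13.60 = $149.60

$149.60
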